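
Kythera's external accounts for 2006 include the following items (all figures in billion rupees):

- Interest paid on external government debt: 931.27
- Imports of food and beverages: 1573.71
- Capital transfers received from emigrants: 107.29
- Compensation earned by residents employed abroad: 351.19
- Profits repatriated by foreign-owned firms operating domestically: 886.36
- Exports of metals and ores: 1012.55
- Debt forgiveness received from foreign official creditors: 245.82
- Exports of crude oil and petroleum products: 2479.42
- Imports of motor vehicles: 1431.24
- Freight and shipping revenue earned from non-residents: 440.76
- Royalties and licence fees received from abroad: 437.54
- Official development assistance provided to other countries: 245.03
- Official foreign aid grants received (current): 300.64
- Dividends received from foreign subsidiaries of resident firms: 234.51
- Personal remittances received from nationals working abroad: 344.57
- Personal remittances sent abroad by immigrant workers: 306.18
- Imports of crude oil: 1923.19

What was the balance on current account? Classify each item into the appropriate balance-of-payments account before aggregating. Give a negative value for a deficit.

Goods: 1012.55 - 1923.19 - 1431.24 + 2479.42 - 1573.71 = -1436.17
Services: 437.54 + 440.76 = 878.30
Primary income: 234.51 - 931.27 - 886.36 + 351.19 = -1231.93
Secondary income: -245.03 - 306.18 + 344.57 + 300.64 = 94.00
Current account = (-1436.17) + 878.30 + (-1231.93) + 94.00 = -1695.80
(Excluded from the current account — capital account: capital transfers received from emigrants 107.29, debt forgiveness received from foreign official creditors 245.82.)

-1695.80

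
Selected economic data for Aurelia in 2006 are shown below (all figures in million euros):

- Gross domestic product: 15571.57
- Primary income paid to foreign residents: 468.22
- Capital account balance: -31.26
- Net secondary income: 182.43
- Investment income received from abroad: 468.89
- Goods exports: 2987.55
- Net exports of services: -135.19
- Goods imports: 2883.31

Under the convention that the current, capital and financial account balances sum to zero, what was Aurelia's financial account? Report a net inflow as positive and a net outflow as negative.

-120.89

Goods balance = 2987.55 - 2883.31 = 104.24
Services balance = -135.19
Trade balance (goods + services) = 104.24 + (-135.19) = -30.95
Net primary income = 468.89 - 468.22 = 0.67
Net secondary income = 182.43
Current account = -30.95 + 0.67 + 182.43 = 152.15
Financial account = -(152.15 + (-31.26)) = -120.89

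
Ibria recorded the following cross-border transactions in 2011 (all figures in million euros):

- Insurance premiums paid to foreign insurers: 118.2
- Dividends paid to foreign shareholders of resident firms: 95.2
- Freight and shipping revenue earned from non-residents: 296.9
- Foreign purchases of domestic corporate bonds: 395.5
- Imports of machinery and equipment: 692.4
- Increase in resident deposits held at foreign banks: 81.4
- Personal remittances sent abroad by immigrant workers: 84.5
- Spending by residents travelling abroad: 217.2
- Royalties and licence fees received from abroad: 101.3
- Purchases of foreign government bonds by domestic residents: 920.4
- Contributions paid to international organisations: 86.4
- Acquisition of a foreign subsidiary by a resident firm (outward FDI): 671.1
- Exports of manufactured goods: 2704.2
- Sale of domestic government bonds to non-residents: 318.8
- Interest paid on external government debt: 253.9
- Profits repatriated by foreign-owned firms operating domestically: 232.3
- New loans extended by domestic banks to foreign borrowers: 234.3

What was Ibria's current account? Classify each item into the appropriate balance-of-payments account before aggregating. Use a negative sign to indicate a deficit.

1322.3

Goods: 2704.2 - 692.4 = 2011.8
Services: 101.3 + 296.9 - 118.2 - 217.2 = 62.8
Primary income: -95.2 - 253.9 - 232.3 = -581.4
Secondary income: -84.5 - 86.4 = -170.9
Current account = 2011.8 + 62.8 + (-581.4) + (-170.9) = 1322.3
(Excluded from the current account — financial account: foreign purchases of domestic corporate bonds 395.5, increase in resident deposits held at foreign banks 81.4, purchases of foreign government bonds by domestic residents 920.4, acquisition of a foreign subsidiary by a resident firm (outward FDI) 671.1, sale of domestic government bonds to non-residents 318.8, new loans extended by domestic banks to foreign borrowers 234.3.)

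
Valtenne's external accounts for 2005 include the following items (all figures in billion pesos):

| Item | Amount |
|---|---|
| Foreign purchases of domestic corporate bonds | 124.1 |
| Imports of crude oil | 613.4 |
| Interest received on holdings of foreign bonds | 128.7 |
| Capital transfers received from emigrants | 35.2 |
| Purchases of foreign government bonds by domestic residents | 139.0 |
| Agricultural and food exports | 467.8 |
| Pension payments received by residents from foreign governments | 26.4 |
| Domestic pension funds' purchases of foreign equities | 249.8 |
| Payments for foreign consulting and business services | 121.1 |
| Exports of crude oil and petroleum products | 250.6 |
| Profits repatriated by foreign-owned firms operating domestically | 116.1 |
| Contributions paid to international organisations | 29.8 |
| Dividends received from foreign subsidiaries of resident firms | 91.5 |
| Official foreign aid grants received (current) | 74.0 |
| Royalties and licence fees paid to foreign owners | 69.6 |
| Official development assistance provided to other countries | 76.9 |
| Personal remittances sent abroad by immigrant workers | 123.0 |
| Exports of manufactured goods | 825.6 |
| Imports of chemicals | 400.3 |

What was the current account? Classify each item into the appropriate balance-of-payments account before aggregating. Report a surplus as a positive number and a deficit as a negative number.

Goods: -613.4 - 400.3 + 250.6 + 467.8 + 825.6 = 530.3
Services: -121.1 - 69.6 = -190.7
Primary income: 128.7 - 116.1 + 91.5 = 104.1
Secondary income: -123.0 - 29.8 - 76.9 + 74.0 + 26.4 = -129.3
Current account = 530.3 + (-190.7) + 104.1 + (-129.3) = 314.4
(Excluded from the current account — financial account: foreign purchases of domestic corporate bonds 124.1, purchases of foreign government bonds by domestic residents 139.0, domestic pension funds' purchases of foreign equities 249.8; capital account: capital transfers received from emigrants 35.2.)

314.4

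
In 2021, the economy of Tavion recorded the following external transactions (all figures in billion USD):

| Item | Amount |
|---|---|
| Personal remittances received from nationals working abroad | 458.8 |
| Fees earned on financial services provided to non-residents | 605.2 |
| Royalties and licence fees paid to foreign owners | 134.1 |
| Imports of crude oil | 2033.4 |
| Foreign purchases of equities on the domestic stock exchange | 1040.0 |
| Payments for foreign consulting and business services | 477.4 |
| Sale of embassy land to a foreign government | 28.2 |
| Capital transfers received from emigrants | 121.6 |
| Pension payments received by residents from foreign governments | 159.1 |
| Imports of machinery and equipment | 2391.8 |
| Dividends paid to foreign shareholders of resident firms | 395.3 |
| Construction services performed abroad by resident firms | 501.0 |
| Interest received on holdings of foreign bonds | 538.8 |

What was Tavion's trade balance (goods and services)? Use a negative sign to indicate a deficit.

-3930.5

Goods: -2391.8 - 2033.4 = -4425.2
Services: 605.2 - 134.1 - 477.4 + 501.0 = 494.7
Trade balance = -4425.2 + 494.7 = -3930.5
(Excluded from the trade balance — secondary income: personal remittances received from nationals working abroad 458.8, pension payments received by residents from foreign governments 159.1; financial account: foreign purchases of equities on the domestic stock exchange 1040.0; capital account: sale of embassy land to a foreign government 28.2, capital transfers received from emigrants 121.6; primary income: dividends paid to foreign shareholders of resident firms 395.3, interest received on holdings of foreign bonds 538.8.)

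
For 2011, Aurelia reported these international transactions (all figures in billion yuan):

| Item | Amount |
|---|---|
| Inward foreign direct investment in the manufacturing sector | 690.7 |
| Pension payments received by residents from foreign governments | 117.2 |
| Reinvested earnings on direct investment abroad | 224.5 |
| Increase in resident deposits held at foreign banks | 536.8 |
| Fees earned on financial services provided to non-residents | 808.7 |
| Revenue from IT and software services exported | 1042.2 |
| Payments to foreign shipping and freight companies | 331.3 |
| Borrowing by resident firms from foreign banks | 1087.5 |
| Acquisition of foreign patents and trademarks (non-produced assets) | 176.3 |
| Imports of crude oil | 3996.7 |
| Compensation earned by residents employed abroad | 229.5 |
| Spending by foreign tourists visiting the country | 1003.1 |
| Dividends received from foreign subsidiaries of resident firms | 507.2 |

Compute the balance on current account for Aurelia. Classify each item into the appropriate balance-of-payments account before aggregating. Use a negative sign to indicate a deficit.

-395.6

Goods: -3996.7
Services: 1042.2 + 1003.1 - 331.3 + 808.7 = 2522.7
Primary income: 229.5 + 224.5 + 507.2 = 961.2
Secondary income: 117.2
Current account = (-3996.7) + 2522.7 + 961.2 + 117.2 = -395.6
(Excluded from the current account — financial account: inward foreign direct investment in the manufacturing sector 690.7, increase in resident deposits held at foreign banks 536.8, borrowing by resident firms from foreign banks 1087.5; capital account: acquisition of foreign patents and trademarks (non-produced assets) 176.3.)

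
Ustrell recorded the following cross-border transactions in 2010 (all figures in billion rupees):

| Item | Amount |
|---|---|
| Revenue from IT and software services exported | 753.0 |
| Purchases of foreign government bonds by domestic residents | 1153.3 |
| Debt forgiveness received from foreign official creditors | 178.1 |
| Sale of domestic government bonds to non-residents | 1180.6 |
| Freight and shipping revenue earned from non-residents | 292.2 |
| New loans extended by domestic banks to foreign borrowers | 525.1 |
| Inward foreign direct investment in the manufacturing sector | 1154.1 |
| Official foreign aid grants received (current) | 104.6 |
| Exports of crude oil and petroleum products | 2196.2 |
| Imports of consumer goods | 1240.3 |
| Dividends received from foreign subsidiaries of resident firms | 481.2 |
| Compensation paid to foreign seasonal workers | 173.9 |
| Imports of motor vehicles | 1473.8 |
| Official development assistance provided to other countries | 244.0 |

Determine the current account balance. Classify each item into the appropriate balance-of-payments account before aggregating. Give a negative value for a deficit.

Goods: -1240.3 + 2196.2 - 1473.8 = -517.9
Services: 292.2 + 753.0 = 1045.2
Primary income: -173.9 + 481.2 = 307.3
Secondary income: 104.6 - 244.0 = -139.4
Current account = (-517.9) + 1045.2 + 307.3 + (-139.4) = 695.2
(Excluded from the current account — financial account: purchases of foreign government bonds by domestic residents 1153.3, sale of domestic government bonds to non-residents 1180.6, new loans extended by domestic banks to foreign borrowers 525.1, inward foreign direct investment in the manufacturing sector 1154.1; capital account: debt forgiveness received from foreign official creditors 178.1.)

695.2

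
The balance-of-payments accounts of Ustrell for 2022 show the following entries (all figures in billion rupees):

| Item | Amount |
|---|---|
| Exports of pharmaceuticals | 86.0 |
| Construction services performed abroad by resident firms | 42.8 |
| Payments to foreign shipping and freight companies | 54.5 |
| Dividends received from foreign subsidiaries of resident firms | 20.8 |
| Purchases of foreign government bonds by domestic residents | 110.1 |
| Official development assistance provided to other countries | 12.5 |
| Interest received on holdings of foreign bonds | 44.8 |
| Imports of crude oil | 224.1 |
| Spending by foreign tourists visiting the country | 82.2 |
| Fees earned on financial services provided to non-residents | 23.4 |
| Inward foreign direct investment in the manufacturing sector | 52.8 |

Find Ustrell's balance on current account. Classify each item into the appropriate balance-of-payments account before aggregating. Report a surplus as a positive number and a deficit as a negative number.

8.9

Goods: 86.0 - 224.1 = -138.1
Services: 42.8 + 23.4 - 54.5 + 82.2 = 93.9
Primary income: 20.8 + 44.8 = 65.6
Secondary income: -12.5
Current account = (-138.1) + 93.9 + 65.6 + (-12.5) = 8.9
(Excluded from the current account — financial account: purchases of foreign government bonds by domestic residents 110.1, inward foreign direct investment in the manufacturing sector 52.8.)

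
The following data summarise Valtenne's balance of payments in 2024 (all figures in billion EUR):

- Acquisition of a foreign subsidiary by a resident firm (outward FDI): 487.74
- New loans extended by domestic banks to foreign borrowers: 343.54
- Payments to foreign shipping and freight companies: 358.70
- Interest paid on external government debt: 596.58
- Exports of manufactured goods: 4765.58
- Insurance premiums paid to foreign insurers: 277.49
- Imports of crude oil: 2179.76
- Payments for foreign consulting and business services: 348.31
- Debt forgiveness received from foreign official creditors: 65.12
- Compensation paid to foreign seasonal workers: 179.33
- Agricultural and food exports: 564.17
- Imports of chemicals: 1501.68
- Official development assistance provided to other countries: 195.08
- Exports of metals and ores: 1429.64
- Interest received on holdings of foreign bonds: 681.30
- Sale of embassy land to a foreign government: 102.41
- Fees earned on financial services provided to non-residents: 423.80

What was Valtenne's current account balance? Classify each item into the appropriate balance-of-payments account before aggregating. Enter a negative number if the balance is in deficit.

2227.56

Goods: -2179.76 - 1501.68 + 1429.64 + 4765.58 + 564.17 = 3077.95
Services: 423.80 - 358.70 - 348.31 - 277.49 = -560.70
Primary income: 681.30 - 179.33 - 596.58 = -94.61
Secondary income: -195.08
Current account = 3077.95 + (-560.70) + (-94.61) + (-195.08) = 2227.56
(Excluded from the current account — financial account: acquisition of a foreign subsidiary by a resident firm (outward FDI) 487.74, new loans extended by domestic banks to foreign borrowers 343.54; capital account: debt forgiveness received from foreign official creditors 65.12, sale of embassy land to a foreign government 102.41.)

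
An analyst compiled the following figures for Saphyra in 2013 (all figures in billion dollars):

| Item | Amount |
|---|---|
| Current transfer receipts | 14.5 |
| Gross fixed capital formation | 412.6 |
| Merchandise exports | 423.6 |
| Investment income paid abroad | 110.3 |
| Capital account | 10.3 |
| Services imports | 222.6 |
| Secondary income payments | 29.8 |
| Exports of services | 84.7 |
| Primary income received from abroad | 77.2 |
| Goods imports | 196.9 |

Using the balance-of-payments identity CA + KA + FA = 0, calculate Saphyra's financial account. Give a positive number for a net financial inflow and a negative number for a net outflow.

-50.7

Goods balance = 423.6 - 196.9 = 226.7
Services balance = 84.7 - 222.6 = -137.9
Trade balance (goods + services) = 226.7 + (-137.9) = 88.8
Net primary income = 77.2 - 110.3 = -33.1
Net secondary income = 14.5 - 29.8 = -15.3
Current account = 88.8 + (-33.1) + (-15.3) = 40.4
Financial account = -(40.4 + 10.3) = -50.7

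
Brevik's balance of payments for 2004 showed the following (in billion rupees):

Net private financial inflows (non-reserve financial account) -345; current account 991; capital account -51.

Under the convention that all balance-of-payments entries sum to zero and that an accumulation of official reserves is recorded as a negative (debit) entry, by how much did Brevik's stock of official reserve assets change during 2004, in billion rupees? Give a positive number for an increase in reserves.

Official reserve transactions balance = -(991 + (-51) + (-345)) = -595
An accumulation of reserves is recorded as a debit (negative entry), so the change in the stock of reserves is the negative of that balance.
Change in official reserves = -(-595) = 595

595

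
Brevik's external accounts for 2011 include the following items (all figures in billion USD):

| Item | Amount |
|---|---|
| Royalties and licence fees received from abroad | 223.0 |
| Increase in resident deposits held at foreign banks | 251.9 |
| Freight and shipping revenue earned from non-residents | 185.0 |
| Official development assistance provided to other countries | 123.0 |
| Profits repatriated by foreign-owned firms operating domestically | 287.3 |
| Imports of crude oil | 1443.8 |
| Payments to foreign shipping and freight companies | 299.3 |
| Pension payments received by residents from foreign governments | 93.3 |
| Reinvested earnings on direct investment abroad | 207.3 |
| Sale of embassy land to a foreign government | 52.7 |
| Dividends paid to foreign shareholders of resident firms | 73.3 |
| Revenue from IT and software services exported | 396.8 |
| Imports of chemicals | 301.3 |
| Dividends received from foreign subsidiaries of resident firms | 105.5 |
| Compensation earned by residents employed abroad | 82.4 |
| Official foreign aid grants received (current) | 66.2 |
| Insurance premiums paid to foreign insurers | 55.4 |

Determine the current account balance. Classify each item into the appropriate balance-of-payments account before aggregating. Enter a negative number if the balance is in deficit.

-1223.9

Goods: -1443.8 - 301.3 = -1745.1
Services: -299.3 - 55.4 + 396.8 + 223.0 + 185.0 = 450.1
Primary income: 207.3 - 287.3 - 73.3 + 105.5 + 82.4 = 34.6
Secondary income: 93.3 + 66.2 - 123.0 = 36.5
Current account = (-1745.1) + 450.1 + 34.6 + 36.5 = -1223.9
(Excluded from the current account — financial account: increase in resident deposits held at foreign banks 251.9; capital account: sale of embassy land to a foreign government 52.7.)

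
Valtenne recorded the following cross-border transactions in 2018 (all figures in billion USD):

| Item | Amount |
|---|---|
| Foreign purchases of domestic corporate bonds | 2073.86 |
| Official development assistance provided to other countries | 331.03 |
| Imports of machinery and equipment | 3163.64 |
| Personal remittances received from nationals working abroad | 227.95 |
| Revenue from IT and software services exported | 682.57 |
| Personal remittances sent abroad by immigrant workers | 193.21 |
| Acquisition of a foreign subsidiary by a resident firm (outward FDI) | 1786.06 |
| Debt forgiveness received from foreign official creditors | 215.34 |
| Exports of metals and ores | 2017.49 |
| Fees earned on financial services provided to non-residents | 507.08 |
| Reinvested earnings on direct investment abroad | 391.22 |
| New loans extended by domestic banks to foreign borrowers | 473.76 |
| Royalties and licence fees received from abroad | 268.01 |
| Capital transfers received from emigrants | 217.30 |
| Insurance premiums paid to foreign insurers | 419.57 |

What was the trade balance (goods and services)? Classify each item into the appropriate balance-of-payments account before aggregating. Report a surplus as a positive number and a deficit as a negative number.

Goods: 2017.49 - 3163.64 = -1146.15
Services: 268.01 + 682.57 - 419.57 + 507.08 = 1038.09
Trade balance = -1146.15 + 1038.09 = -108.06
(Excluded from the trade balance — financial account: foreign purchases of domestic corporate bonds 2073.86, acquisition of a foreign subsidiary by a resident firm (outward FDI) 1786.06, new loans extended by domestic banks to foreign borrowers 473.76; secondary income: official development assistance provided to other countries 331.03, personal remittances received from nationals working abroad 227.95, personal remittances sent abroad by immigrant workers 193.21; capital account: debt forgiveness received from foreign official creditors 215.34, capital transfers received from emigrants 217.30; primary income: reinvested earnings on direct investment abroad 391.22.)

-108.06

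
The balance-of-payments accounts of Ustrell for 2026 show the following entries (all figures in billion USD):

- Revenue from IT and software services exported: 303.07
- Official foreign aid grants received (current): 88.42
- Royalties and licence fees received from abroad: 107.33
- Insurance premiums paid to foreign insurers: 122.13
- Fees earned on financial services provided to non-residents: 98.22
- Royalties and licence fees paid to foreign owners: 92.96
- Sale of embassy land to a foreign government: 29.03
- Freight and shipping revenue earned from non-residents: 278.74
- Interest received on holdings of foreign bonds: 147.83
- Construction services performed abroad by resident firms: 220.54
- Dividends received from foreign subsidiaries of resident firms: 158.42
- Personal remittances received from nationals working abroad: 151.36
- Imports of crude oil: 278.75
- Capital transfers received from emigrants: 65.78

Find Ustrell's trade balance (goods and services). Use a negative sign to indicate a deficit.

Goods: -278.75
Services: 220.54 + 98.22 - 92.96 - 122.13 + 303.07 + 107.33 + 278.74 = 792.81
Trade balance = -278.75 + 792.81 = 514.06
(Excluded from the trade balance — secondary income: official foreign aid grants received (current) 88.42, personal remittances received from nationals working abroad 151.36; capital account: sale of embassy land to a foreign government 29.03, capital transfers received from emigrants 65.78; primary income: interest received on holdings of foreign bonds 147.83, dividends received from foreign subsidiaries of resident firms 158.42.)

514.06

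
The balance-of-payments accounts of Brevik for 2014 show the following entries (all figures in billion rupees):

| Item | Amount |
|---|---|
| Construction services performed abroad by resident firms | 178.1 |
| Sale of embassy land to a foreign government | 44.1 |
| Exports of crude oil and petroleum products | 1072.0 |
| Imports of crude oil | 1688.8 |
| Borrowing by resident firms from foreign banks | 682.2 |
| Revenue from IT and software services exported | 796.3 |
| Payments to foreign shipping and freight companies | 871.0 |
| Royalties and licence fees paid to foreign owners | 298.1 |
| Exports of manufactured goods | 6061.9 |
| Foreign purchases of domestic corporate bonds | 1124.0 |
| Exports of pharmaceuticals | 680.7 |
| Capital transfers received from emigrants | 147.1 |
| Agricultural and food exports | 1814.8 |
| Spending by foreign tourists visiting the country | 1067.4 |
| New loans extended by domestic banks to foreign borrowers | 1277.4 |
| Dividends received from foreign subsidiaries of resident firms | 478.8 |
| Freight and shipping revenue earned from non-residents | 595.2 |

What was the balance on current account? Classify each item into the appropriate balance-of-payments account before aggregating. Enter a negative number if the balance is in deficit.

Goods: 1814.8 + 6061.9 - 1688.8 + 680.7 + 1072.0 = 7940.6
Services: 595.2 - 871.0 - 298.1 + 178.1 + 796.3 + 1067.4 = 1467.9
Primary income: 478.8
Current account = 7940.6 + 1467.9 + 478.8 = 9887.3
(Excluded from the current account — capital account: sale of embassy land to a foreign government 44.1, capital transfers received from emigrants 147.1; financial account: borrowing by resident firms from foreign banks 682.2, foreign purchases of domestic corporate bonds 1124.0, new loans extended by domestic banks to foreign borrowers 1277.4.)

9887.3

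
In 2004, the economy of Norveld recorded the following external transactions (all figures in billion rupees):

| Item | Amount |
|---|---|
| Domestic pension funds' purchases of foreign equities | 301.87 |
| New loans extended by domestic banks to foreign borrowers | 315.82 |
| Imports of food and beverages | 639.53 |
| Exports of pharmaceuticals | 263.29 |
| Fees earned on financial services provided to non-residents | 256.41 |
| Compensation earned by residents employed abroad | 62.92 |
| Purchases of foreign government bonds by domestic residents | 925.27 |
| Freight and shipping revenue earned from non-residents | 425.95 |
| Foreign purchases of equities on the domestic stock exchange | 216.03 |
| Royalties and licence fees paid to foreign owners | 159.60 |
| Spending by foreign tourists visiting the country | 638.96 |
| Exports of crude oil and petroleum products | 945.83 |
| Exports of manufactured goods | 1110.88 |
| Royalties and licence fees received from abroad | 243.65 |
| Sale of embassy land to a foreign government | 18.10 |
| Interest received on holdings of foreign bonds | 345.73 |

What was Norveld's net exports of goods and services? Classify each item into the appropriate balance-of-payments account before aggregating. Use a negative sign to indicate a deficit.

Goods: 945.83 - 639.53 + 263.29 + 1110.88 = 1680.47
Services: 425.95 - 159.60 + 243.65 + 638.96 + 256.41 = 1405.37
Trade balance = 1680.47 + 1405.37 = 3085.84
(Excluded from the trade balance — financial account: domestic pension funds' purchases of foreign equities 301.87, new loans extended by domestic banks to foreign borrowers 315.82, purchases of foreign government bonds by domestic residents 925.27, foreign purchases of equities on the domestic stock exchange 216.03; primary income: compensation earned by residents employed abroad 62.92, interest received on holdings of foreign bonds 345.73; capital account: sale of embassy land to a foreign government 18.10.)

3085.84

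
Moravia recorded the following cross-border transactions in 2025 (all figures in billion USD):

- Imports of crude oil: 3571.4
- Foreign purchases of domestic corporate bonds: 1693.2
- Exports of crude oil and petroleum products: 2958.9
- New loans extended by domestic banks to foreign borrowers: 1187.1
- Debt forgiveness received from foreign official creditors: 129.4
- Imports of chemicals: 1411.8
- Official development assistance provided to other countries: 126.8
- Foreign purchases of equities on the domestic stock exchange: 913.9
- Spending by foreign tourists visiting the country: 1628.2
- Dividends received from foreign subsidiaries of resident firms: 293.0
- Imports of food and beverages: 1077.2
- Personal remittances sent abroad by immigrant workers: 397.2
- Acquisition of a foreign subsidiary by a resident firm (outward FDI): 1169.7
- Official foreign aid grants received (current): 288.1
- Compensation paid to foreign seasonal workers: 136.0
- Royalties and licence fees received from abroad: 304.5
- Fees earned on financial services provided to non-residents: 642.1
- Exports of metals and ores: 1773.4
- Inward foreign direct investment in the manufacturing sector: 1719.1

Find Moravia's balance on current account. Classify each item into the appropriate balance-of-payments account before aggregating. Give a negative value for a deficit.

1167.8

Goods: -3571.4 + 1773.4 - 1077.2 - 1411.8 + 2958.9 = -1328.1
Services: 1628.2 + 642.1 + 304.5 = 2574.8
Primary income: 293.0 - 136.0 = 157.0
Secondary income: -126.8 + 288.1 - 397.2 = -235.9
Current account = (-1328.1) + 2574.8 + 157.0 + (-235.9) = 1167.8
(Excluded from the current account — financial account: foreign purchases of domestic corporate bonds 1693.2, new loans extended by domestic banks to foreign borrowers 1187.1, foreign purchases of equities on the domestic stock exchange 913.9, acquisition of a foreign subsidiary by a resident firm (outward FDI) 1169.7, inward foreign direct investment in the manufacturing sector 1719.1; capital account: debt forgiveness received from foreign official creditors 129.4.)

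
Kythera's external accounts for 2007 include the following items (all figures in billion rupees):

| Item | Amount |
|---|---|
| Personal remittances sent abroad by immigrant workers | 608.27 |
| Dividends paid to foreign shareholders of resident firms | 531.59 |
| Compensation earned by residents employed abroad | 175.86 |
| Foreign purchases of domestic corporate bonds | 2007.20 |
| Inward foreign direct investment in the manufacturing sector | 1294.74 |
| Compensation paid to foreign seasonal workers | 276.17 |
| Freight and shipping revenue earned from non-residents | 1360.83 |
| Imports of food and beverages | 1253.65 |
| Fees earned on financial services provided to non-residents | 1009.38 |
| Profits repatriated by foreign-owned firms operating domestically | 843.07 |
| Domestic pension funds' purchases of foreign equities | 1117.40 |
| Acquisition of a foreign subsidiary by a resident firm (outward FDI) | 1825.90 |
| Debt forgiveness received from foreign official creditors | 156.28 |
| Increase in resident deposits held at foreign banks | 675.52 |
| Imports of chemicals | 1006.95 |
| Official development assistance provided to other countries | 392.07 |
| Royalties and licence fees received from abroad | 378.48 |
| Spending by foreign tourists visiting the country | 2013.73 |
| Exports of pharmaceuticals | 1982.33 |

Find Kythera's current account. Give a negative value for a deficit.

2008.84

Goods: -1253.65 + 1982.33 - 1006.95 = -278.27
Services: 2013.73 + 1360.83 + 1009.38 + 378.48 = 4762.42
Primary income: -276.17 + 175.86 - 531.59 - 843.07 = -1474.97
Secondary income: -608.27 - 392.07 = -1000.34
Current account = (-278.27) + 4762.42 + (-1474.97) + (-1000.34) = 2008.84
(Excluded from the current account — financial account: foreign purchases of domestic corporate bonds 2007.20, inward foreign direct investment in the manufacturing sector 1294.74, domestic pension funds' purchases of foreign equities 1117.40, acquisition of a foreign subsidiary by a resident firm (outward FDI) 1825.90, increase in resident deposits held at foreign banks 675.52; capital account: debt forgiveness received from foreign official creditors 156.28.)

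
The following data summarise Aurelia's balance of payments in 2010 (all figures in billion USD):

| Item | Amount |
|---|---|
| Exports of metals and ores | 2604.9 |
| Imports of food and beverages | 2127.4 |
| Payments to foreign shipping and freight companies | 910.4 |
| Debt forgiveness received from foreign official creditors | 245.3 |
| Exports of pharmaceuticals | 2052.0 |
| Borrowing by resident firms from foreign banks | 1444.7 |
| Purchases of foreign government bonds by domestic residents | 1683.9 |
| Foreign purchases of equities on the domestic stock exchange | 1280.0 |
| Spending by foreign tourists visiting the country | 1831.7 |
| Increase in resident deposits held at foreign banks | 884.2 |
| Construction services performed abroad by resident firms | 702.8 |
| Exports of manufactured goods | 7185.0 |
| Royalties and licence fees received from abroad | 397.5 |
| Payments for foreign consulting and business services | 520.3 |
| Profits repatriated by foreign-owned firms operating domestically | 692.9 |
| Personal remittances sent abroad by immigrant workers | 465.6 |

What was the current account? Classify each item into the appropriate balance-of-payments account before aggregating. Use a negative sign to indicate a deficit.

Goods: 7185.0 + 2052.0 + 2604.9 - 2127.4 = 9714.5
Services: 702.8 + 397.5 + 1831.7 - 520.3 - 910.4 = 1501.3
Primary income: -692.9
Secondary income: -465.6
Current account = 9714.5 + 1501.3 + (-692.9) + (-465.6) = 10057.3
(Excluded from the current account — capital account: debt forgiveness received from foreign official creditors 245.3; financial account: borrowing by resident firms from foreign banks 1444.7, purchases of foreign government bonds by domestic residents 1683.9, foreign purchases of equities on the domestic stock exchange 1280.0, increase in resident deposits held at foreign banks 884.2.)

10057.3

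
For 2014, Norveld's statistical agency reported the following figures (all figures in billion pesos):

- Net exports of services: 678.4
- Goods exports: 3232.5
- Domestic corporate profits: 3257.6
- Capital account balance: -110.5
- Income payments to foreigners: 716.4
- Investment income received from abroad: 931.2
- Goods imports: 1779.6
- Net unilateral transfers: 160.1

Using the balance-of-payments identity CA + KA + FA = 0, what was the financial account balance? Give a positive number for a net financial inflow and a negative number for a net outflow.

-2395.7

Goods balance = 3232.5 - 1779.6 = 1452.9
Services balance = 678.4
Trade balance (goods + services) = 1452.9 + 678.4 = 2131.3
Net primary income = 931.2 - 716.4 = 214.8
Net secondary income = 160.1
Current account = 2131.3 + 214.8 + 160.1 = 2506.2
Financial account = -(2506.2 + (-110.5)) = -2395.7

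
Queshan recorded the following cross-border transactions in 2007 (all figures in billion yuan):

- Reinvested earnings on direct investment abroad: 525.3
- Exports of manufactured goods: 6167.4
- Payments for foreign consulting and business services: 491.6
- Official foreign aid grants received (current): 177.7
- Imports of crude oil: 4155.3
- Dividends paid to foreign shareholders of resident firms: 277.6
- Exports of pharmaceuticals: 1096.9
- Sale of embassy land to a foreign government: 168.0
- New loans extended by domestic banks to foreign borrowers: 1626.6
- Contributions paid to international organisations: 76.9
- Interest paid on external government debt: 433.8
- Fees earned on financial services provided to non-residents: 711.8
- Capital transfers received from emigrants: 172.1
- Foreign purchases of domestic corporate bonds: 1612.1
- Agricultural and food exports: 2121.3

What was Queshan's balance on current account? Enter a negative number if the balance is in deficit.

Goods: 1096.9 - 4155.3 + 2121.3 + 6167.4 = 5230.3
Services: 711.8 - 491.6 = 220.2
Primary income: -277.6 - 433.8 + 525.3 = -186.1
Secondary income: -76.9 + 177.7 = 100.8
Current account = 5230.3 + 220.2 + (-186.1) + 100.8 = 5365.2
(Excluded from the current account — capital account: sale of embassy land to a foreign government 168.0, capital transfers received from emigrants 172.1; financial account: new loans extended by domestic banks to foreign borrowers 1626.6, foreign purchases of domestic corporate bonds 1612.1.)

5365.2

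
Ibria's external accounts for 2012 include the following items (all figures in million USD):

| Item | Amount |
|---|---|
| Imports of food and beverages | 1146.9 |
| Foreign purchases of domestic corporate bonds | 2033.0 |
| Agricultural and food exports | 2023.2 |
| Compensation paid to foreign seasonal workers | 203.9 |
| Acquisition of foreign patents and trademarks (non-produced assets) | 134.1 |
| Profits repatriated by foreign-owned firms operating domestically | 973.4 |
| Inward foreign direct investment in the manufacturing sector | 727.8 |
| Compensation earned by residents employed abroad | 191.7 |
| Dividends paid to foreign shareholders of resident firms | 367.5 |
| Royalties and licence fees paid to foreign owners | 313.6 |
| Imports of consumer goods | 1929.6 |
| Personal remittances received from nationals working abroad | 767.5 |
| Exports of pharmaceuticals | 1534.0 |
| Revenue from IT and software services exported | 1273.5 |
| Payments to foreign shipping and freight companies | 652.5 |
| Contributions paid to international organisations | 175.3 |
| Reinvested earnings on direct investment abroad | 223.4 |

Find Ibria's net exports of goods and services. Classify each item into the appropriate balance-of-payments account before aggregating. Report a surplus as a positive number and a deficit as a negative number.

Goods: -1146.9 + 2023.2 - 1929.6 + 1534.0 = 480.7
Services: 1273.5 - 652.5 - 313.6 = 307.4
Trade balance = 480.7 + 307.4 = 788.1
(Excluded from the trade balance — financial account: foreign purchases of domestic corporate bonds 2033.0, inward foreign direct investment in the manufacturing sector 727.8; primary income: compensation paid to foreign seasonal workers 203.9, profits repatriated by foreign-owned firms operating domestically 973.4, compensation earned by residents employed abroad 191.7, dividends paid to foreign shareholders of resident firms 367.5, reinvested earnings on direct investment abroad 223.4; capital account: acquisition of foreign patents and trademarks (non-produced assets) 134.1; secondary income: personal remittances received from nationals working abroad 767.5, contributions paid to international organisations 175.3.)

788.1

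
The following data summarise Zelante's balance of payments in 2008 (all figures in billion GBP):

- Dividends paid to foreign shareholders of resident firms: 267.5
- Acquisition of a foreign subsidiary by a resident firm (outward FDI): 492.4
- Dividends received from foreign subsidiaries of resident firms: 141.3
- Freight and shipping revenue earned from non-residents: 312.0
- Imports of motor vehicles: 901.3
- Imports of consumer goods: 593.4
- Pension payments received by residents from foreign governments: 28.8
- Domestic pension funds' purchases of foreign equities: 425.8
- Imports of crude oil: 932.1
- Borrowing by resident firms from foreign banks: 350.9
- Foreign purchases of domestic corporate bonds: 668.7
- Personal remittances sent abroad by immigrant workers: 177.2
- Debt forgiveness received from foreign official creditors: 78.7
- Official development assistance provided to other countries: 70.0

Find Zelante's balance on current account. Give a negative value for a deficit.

Goods: -593.4 - 932.1 - 901.3 = -2426.8
Services: 312.0
Primary income: -267.5 + 141.3 = -126.2
Secondary income: -177.2 - 70.0 + 28.8 = -218.4
Current account = (-2426.8) + 312.0 + (-126.2) + (-218.4) = -2459.4
(Excluded from the current account — financial account: acquisition of a foreign subsidiary by a resident firm (outward FDI) 492.4, domestic pension funds' purchases of foreign equities 425.8, borrowing by resident firms from foreign banks 350.9, foreign purchases of domestic corporate bonds 668.7; capital account: debt forgiveness received from foreign official creditors 78.7.)

-2459.4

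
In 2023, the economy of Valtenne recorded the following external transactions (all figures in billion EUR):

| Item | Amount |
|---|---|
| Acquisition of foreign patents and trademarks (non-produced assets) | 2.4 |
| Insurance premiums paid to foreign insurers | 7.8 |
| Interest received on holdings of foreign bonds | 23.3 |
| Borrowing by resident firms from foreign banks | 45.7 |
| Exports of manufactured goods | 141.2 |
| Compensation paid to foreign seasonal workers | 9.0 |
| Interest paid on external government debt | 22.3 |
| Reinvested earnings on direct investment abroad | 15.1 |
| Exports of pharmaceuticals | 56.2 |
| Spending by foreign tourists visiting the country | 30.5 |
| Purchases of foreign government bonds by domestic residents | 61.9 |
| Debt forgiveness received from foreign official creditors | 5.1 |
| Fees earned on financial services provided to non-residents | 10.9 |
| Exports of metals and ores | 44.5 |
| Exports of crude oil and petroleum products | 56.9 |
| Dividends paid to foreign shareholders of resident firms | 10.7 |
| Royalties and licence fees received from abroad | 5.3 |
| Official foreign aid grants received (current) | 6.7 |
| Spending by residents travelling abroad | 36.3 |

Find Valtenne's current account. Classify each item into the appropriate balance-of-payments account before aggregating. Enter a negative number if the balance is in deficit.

304.5

Goods: 141.2 + 56.9 + 56.2 + 44.5 = 298.8
Services: 30.5 + 5.3 + 10.9 - 36.3 - 7.8 = 2.6
Primary income: 15.1 - 22.3 - 9.0 + 23.3 - 10.7 = -3.6
Secondary income: 6.7
Current account = 298.8 + 2.6 + (-3.6) + 6.7 = 304.5
(Excluded from the current account — capital account: acquisition of foreign patents and trademarks (non-produced assets) 2.4, debt forgiveness received from foreign official creditors 5.1; financial account: borrowing by resident firms from foreign banks 45.7, purchases of foreign government bonds by domestic residents 61.9.)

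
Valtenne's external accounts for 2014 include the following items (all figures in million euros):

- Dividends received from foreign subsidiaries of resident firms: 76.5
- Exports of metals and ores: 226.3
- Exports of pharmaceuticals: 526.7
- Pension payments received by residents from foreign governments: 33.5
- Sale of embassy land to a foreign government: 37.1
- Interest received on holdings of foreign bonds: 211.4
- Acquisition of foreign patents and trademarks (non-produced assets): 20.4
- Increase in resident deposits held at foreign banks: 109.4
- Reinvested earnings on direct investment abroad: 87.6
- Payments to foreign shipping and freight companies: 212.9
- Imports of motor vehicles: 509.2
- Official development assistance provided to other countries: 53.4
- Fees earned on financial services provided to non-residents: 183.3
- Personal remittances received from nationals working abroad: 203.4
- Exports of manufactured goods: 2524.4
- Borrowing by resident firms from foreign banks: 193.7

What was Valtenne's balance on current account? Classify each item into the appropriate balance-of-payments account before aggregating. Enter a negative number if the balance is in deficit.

Goods: -509.2 + 226.3 + 2524.4 + 526.7 = 2768.2
Services: 183.3 - 212.9 = -29.6
Primary income: 87.6 + 76.5 + 211.4 = 375.5
Secondary income: -53.4 + 33.5 + 203.4 = 183.5
Current account = 2768.2 + (-29.6) + 375.5 + 183.5 = 3297.6
(Excluded from the current account — capital account: sale of embassy land to a foreign government 37.1, acquisition of foreign patents and trademarks (non-produced assets) 20.4; financial account: increase in resident deposits held at foreign banks 109.4, borrowing by resident firms from foreign banks 193.7.)

3297.6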